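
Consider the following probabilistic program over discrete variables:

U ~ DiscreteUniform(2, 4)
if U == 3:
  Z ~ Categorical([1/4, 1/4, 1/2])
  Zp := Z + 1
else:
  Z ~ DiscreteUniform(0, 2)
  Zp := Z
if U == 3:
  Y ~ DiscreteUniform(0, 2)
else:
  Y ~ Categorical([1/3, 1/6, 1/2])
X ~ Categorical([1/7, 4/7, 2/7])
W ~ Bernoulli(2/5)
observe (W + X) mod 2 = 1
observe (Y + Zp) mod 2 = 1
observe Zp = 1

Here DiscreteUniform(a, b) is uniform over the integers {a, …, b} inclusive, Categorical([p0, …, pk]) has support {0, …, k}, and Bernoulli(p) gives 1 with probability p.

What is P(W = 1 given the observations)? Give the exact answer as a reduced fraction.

P(W = 1 | obs) = 1/3

Enumerate traces; 18 have nonzero weight after conditioning:
  (U=2, Z=1, Y=0, X=0, W=1) weight 2/945
  (U=2, Z=1, Y=0, X=1, W=0) weight 4/315
  (U=2, Z=1, Y=0, X=2, W=1) weight 4/945
  (U=2, Z=1, Y=2, X=0, W=1) weight 1/315
  (U=2, Z=1, Y=2, X=1, W=0) weight 2/105
  (U=2, Z=1, Y=2, X=2, W=1) weight 2/315
  (U=3, Z=0, Y=0, X=0, W=1) weight 1/630
  (U=3, Z=0, Y=0, X=1, W=0) weight 1/105
  … 10 more
Group by W:
  weight(W=0) = 26/315
  weight(W=1) = 13/315
Total weight = 26/315 + 13/315 = 13/105
P(W=0 | obs) = 26/315 / 13/105 = 2/3
P(W=1 | obs) = 13/315 / 13/105 = 1/3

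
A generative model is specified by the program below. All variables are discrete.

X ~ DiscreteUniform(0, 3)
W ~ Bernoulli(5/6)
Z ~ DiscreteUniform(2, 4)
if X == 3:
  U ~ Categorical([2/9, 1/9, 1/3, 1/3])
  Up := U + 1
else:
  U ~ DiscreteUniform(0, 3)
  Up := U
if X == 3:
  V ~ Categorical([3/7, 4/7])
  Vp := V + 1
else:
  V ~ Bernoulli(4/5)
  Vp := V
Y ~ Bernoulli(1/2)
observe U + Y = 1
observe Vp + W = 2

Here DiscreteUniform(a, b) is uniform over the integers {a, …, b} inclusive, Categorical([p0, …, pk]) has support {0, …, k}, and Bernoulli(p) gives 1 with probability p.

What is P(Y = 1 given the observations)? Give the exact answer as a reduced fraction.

P(Y = 1 | obs) = 227/435

Enumerate traces; 30 have nonzero weight after conditioning:
  (X=0, W=1, Z=2, U=0, V=1, Y=1) weight 1/144
  (X=0, W=1, Z=2, U=1, V=1, Y=0) weight 1/144
  (X=0, W=1, Z=3, U=0, V=1, Y=1) weight 1/144
  (X=0, W=1, Z=3, U=1, V=1, Y=0) weight 1/144
  (X=0, W=1, Z=4, U=0, V=1, Y=1) weight 1/144
  (X=0, W=1, Z=4, U=1, V=1, Y=0) weight 1/144
  (X=1, W=1, Z=2, U=0, V=1, Y=1) weight 1/144
  (X=1, W=1, Z=2, U=1, V=1, Y=0) weight 1/144
  … 22 more
Group by Y:
  weight(Y=0) = 13/189
  weight(Y=1) = 227/3024
Total weight = 13/189 + 227/3024 = 145/1008
P(Y=0 | obs) = 13/189 / 145/1008 = 208/435
P(Y=1 | obs) = 227/3024 / 145/1008 = 227/435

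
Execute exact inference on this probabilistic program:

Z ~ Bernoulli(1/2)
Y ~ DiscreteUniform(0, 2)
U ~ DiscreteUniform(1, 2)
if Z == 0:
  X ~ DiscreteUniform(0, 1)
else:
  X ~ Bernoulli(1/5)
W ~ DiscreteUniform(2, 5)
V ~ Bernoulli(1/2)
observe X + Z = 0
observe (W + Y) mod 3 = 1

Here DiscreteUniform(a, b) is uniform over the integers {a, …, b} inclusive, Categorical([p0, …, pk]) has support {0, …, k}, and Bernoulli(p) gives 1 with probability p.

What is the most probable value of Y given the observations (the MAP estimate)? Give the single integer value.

Enumerate traces; 16 have nonzero weight after conditioning:
  (Z=0, Y=0, U=1, X=0, W=4, V=0) weight 1/192
  (Z=0, Y=0, U=1, X=0, W=4, V=1) weight 1/192
  (Z=0, Y=0, U=2, X=0, W=4, V=0) weight 1/192
  (Z=0, Y=0, U=2, X=0, W=4, V=1) weight 1/192
  (Z=0, Y=1, U=1, X=0, W=3, V=0) weight 1/192
  (Z=0, Y=1, U=1, X=0, W=3, V=1) weight 1/192
  (Z=0, Y=1, U=2, X=0, W=3, V=0) weight 1/192
  (Z=0, Y=1, U=2, X=0, W=3, V=1) weight 1/192
  (Z=0, Y=2, U=1, X=0, W=2, V=0) weight 1/192
  … 7 more
Group by Y:
  weight(Y=0) = 1/48
  weight(Y=1) = 1/48
  weight(Y=2) = 1/24
Total weight = 1/48 + 1/48 + 1/24 = 1/12
P(Y=0 | obs) = 1/48 / 1/12 = 1/4
P(Y=1 | obs) = 1/48 / 1/12 = 1/4
P(Y=2 | obs) = 1/24 / 1/12 = 1/2
argmax = 2

argmax_v P(Y = v | obs) = 2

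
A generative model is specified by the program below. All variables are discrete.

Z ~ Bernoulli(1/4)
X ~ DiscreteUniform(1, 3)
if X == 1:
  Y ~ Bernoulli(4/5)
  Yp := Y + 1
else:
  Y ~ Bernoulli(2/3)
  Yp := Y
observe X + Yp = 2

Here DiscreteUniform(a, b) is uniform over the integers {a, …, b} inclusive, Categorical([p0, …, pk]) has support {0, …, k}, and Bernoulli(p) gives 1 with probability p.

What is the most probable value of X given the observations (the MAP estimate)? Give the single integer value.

argmax_v P(X = v | obs) = 2

Enumerate traces; 4 have nonzero weight after conditioning:
  (Z=0, X=1, Y=0) weight 1/20
  (Z=0, X=2, Y=0) weight 1/12
  (Z=1, X=1, Y=0) weight 1/60
  (Z=1, X=2, Y=0) weight 1/36
Group by X:
  weight(X=1) = 1/15
  weight(X=2) = 1/9
Total weight = 1/15 + 1/9 = 8/45
P(X=1 | obs) = 1/15 / 8/45 = 3/8
P(X=2 | obs) = 1/9 / 8/45 = 5/8
argmax = 2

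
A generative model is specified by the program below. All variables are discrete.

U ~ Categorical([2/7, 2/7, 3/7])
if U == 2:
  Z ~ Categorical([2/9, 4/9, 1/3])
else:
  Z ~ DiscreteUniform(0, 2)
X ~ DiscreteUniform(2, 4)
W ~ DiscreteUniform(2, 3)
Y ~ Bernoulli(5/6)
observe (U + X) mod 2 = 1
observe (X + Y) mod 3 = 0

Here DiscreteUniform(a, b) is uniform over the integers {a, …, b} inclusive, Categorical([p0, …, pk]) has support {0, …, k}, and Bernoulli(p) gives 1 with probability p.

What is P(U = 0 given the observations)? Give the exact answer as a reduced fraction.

P(U = 0 | obs) = 2/15

Enumerate traces; 18 have nonzero weight after conditioning:
  (U=0, Z=0, X=3, W=2, Y=0) weight 1/378
  (U=0, Z=0, X=3, W=3, Y=0) weight 1/378
  (U=0, Z=1, X=3, W=2, Y=0) weight 1/378
  (U=0, Z=1, X=3, W=3, Y=0) weight 1/378
  (U=0, Z=2, X=3, W=2, Y=0) weight 1/378
  (U=0, Z=2, X=3, W=3, Y=0) weight 1/378
  (U=1, Z=0, X=2, W=2, Y=1) weight 5/378
  (U=1, Z=0, X=2, W=3, Y=1) weight 5/378
  (U=2, Z=0, X=3, W=2, Y=0) weight 1/378
  … 9 more
Group by U:
  weight(U=0) = 1/63
  weight(U=1) = 5/63
  weight(U=2) = 1/42
Total weight = 1/63 + 5/63 + 1/42 = 5/42
P(U=0 | obs) = 1/63 / 5/42 = 2/15
P(U=1 | obs) = 5/63 / 5/42 = 2/3
P(U=2 | obs) = 1/42 / 5/42 = 1/5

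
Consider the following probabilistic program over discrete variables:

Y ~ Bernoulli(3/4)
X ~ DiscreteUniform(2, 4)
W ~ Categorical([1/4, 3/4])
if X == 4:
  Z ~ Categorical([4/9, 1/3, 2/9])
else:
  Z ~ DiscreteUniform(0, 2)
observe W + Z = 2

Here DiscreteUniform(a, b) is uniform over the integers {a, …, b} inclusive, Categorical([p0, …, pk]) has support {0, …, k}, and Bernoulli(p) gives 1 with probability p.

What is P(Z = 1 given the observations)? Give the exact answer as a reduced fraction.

P(Z = 1 | obs) = 27/35

Enumerate traces; 12 have nonzero weight after conditioning:
  (Y=0, X=2, W=0, Z=2) weight 1/144
  (Y=0, X=2, W=1, Z=1) weight 1/48
  (Y=0, X=3, W=0, Z=2) weight 1/144
  (Y=0, X=3, W=1, Z=1) weight 1/48
  (Y=0, X=4, W=0, Z=2) weight 1/216
  (Y=0, X=4, W=1, Z=1) weight 1/48
  (Y=1, X=2, W=0, Z=2) weight 1/48
  (Y=1, X=2, W=1, Z=1) weight 1/16
  … 4 more
Group by Z:
  weight(Z=1) = 1/4
  weight(Z=2) = 2/27
Total weight = 1/4 + 2/27 = 35/108
P(Z=1 | obs) = 1/4 / 35/108 = 27/35
P(Z=2 | obs) = 2/27 / 35/108 = 8/35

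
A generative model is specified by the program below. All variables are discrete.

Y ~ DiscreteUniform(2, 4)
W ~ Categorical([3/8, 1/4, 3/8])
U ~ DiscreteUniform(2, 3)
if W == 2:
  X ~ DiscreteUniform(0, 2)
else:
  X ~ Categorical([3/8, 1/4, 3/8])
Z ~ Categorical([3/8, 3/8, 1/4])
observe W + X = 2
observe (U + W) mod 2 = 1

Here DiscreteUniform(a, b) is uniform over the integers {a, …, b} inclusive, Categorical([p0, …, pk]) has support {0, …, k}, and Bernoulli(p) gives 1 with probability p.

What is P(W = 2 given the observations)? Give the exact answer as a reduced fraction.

Enumerate traces; 27 have nonzero weight after conditioning:
  (Y=2, W=0, U=3, X=2, Z=0) weight 9/1024
  (Y=2, W=0, U=3, X=2, Z=1) weight 9/1024
  (Y=2, W=0, U=3, X=2, Z=2) weight 3/512
  (Y=2, W=1, U=2, X=1, Z=0) weight 1/256
  (Y=2, W=1, U=2, X=1, Z=1) weight 1/256
  (Y=2, W=1, U=2, X=1, Z=2) weight 1/384
  (Y=2, W=2, U=3, X=0, Z=0) weight 1/128
  (Y=2, W=2, U=3, X=0, Z=1) weight 1/128
  … 19 more
Group by W:
  weight(W=0) = 9/128
  weight(W=1) = 1/32
  weight(W=2) = 1/16
Total weight = 9/128 + 1/32 + 1/16 = 21/128
P(W=0 | obs) = 9/128 / 21/128 = 3/7
P(W=1 | obs) = 1/32 / 21/128 = 4/21
P(W=2 | obs) = 1/16 / 21/128 = 8/21

P(W = 2 | obs) = 8/21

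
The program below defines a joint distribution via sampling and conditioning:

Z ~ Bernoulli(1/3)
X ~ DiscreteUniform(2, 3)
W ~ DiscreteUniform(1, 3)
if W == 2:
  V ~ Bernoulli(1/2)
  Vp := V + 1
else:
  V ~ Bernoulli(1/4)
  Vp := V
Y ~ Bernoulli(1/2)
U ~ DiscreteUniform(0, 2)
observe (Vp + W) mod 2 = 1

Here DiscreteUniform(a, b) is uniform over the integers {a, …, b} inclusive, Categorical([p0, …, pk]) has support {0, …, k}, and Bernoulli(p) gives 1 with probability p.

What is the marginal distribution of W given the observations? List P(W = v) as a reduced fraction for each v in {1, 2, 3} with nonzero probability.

Enumerate traces; 72 have nonzero weight after conditioning:
  (Z=0, X=2, W=1, V=0, Y=0, U=0) weight 1/72
  (Z=0, X=2, W=1, V=0, Y=0, U=1) weight 1/72
  (Z=0, X=2, W=1, V=0, Y=0, U=2) weight 1/72
  (Z=0, X=2, W=1, V=0, Y=1, U=0) weight 1/72
  (Z=0, X=2, W=1, V=0, Y=1, U=1) weight 1/72
  (Z=0, X=2, W=1, V=0, Y=1, U=2) weight 1/72
  (Z=0, X=2, W=2, V=0, Y=0, U=0) weight 1/108
  (Z=0, X=2, W=2, V=0, Y=0, U=1) weight 1/108
  (Z=0, X=2, W=3, V=0, Y=0, U=0) weight 1/72
  … 63 more
Group by W:
  weight(W=1) = 1/4
  weight(W=2) = 1/6
  weight(W=3) = 1/4
Total weight = 1/4 + 1/6 + 1/4 = 2/3
P(W=1 | obs) = 1/4 / 2/3 = 3/8
P(W=2 | obs) = 1/6 / 2/3 = 1/4
P(W=3 | obs) = 1/4 / 2/3 = 3/8

P(W=1) = 3/8, P(W=2) = 1/4, P(W=3) = 3/8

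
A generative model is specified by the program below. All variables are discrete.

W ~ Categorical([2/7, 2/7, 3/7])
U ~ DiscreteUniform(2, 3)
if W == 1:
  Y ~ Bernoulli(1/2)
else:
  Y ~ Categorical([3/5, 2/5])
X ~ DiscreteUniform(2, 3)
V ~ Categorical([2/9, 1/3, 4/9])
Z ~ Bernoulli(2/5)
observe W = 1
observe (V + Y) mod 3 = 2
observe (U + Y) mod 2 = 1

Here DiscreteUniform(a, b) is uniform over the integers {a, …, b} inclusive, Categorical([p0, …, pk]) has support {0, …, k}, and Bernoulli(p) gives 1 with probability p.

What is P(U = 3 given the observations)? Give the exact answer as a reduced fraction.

Enumerate traces; 8 have nonzero weight after conditioning:
  (W=1, U=2, Y=1, X=2, V=1, Z=0) weight 1/140
  (W=1, U=2, Y=1, X=2, V=1, Z=1) weight 1/210
  (W=1, U=2, Y=1, X=3, V=1, Z=0) weight 1/140
  (W=1, U=2, Y=1, X=3, V=1, Z=1) weight 1/210
  (W=1, U=3, Y=0, X=2, V=2, Z=0) weight 1/105
  (W=1, U=3, Y=0, X=2, V=2, Z=1) weight 2/315
  (W=1, U=3, Y=0, X=3, V=2, Z=0) weight 1/105
  (W=1, U=3, Y=0, X=3, V=2, Z=1) weight 2/315
Group by U:
  weight(U=2) = 1/42
  weight(U=3) = 2/63
Total weight = 1/42 + 2/63 = 1/18
P(U=2 | obs) = 1/42 / 1/18 = 3/7
P(U=3 | obs) = 2/63 / 1/18 = 4/7

P(U = 3 | obs) = 4/7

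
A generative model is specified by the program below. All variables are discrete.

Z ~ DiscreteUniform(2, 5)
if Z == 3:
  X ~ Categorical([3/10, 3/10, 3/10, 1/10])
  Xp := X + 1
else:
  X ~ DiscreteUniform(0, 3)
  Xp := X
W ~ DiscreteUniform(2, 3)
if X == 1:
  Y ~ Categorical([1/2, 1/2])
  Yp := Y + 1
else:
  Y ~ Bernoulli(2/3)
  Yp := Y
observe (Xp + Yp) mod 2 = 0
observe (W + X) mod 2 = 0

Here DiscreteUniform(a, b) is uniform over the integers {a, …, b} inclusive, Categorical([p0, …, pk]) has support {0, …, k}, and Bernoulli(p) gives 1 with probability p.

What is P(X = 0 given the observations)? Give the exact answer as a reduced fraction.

Enumerate traces; 16 have nonzero weight after conditioning:
  (Z=2, X=0, W=2, Y=0) weight 1/96
  (Z=2, X=1, W=3, Y=0) weight 1/64
  (Z=2, X=2, W=2, Y=0) weight 1/96
  (Z=2, X=3, W=3, Y=1) weight 1/48
  (Z=3, X=0, W=2, Y=1) weight 1/40
  (Z=3, X=1, W=3, Y=1) weight 3/160
  (Z=3, X=2, W=2, Y=1) weight 1/40
  (Z=3, X=3, W=3, Y=0) weight 1/240
  … 8 more
Group by X:
  weight(X=0) = 9/160
  weight(X=1) = 21/320
  weight(X=2) = 9/160
  weight(X=3) = 1/15
Total weight = 9/160 + 21/320 + 9/160 + 1/15 = 47/192
P(X=0 | obs) = 9/160 / 47/192 = 54/235
P(X=1 | obs) = 21/320 / 47/192 = 63/235
P(X=2 | obs) = 9/160 / 47/192 = 54/235
P(X=3 | obs) = 1/15 / 47/192 = 64/235

P(X = 0 | obs) = 54/235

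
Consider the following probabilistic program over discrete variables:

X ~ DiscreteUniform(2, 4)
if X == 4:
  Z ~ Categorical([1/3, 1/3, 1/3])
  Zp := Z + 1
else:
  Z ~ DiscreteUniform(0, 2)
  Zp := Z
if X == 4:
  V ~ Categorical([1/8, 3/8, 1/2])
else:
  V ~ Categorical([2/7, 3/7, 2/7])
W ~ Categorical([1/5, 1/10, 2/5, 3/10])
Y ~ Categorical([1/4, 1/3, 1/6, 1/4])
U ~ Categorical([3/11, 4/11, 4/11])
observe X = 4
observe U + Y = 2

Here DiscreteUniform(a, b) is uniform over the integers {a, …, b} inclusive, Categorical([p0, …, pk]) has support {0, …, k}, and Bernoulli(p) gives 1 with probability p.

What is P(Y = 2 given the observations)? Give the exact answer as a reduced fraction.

Enumerate traces; 108 have nonzero weight after conditioning:
  (X=4, Z=0, V=0, W=0, Y=0, U=2) weight 1/3960
  (X=4, Z=0, V=0, W=0, Y=1, U=1) weight 1/2970
  (X=4, Z=0, V=0, W=0, Y=2, U=0) weight 1/7920
  (X=4, Z=0, V=0, W=1, Y=0, U=2) weight 1/7920
  (X=4, Z=0, V=0, W=1, Y=1, U=1) weight 1/5940
  (X=4, Z=0, V=0, W=1, Y=2, U=0) weight 1/15840
  (X=4, Z=0, V=0, W=2, Y=0, U=2) weight 1/1980
  (X=4, Z=0, V=0, W=2, Y=1, U=1) weight 1/1485
  … 100 more
Group by Y:
  weight(Y=0) = 1/33
  weight(Y=1) = 4/99
  weight(Y=2) = 1/66
Total weight = 1/33 + 4/99 + 1/66 = 17/198
P(Y=0 | obs) = 1/33 / 17/198 = 6/17
P(Y=1 | obs) = 4/99 / 17/198 = 8/17
P(Y=2 | obs) = 1/66 / 17/198 = 3/17

P(Y = 2 | obs) = 3/17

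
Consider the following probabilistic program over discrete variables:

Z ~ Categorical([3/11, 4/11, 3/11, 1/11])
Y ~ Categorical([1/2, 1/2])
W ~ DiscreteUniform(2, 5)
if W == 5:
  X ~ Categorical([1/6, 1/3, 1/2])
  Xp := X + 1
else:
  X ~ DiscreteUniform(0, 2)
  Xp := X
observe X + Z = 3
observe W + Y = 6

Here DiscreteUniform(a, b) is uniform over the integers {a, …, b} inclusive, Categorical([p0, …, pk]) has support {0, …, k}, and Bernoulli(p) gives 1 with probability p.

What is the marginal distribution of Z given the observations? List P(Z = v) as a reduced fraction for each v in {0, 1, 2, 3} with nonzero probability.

P(Z=1) = 12/19, P(Z=2) = 6/19, P(Z=3) = 1/19

Enumerate traces; 3 have nonzero weight after conditioning:
  (Z=1, Y=1, W=5, X=2) weight 1/44
  (Z=2, Y=1, W=5, X=1) weight 1/88
  (Z=3, Y=1, W=5, X=0) weight 1/528
Group by Z:
  weight(Z=1) = 1/44
  weight(Z=2) = 1/88
  weight(Z=3) = 1/528
Total weight = 1/44 + 1/88 + 1/528 = 19/528
P(Z=1 | obs) = 1/44 / 19/528 = 12/19
P(Z=2 | obs) = 1/88 / 19/528 = 6/19
P(Z=3 | obs) = 1/528 / 19/528 = 1/19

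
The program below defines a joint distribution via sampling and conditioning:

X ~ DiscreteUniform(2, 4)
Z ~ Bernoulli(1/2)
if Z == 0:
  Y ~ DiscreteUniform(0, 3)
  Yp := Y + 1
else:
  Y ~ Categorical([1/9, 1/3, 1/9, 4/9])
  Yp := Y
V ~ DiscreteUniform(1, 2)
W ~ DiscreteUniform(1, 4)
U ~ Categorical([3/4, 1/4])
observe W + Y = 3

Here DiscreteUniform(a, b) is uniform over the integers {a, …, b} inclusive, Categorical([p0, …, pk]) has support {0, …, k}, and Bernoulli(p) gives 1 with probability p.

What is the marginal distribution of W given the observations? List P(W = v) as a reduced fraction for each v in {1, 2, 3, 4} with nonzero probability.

Enumerate traces; 72 have nonzero weight after conditioning:
  (X=2, Z=0, Y=0, V=1, W=3, U=0) weight 1/256
  (X=2, Z=0, Y=0, V=1, W=3, U=1) weight 1/768
  (X=2, Z=0, Y=0, V=2, W=3, U=0) weight 1/256
  (X=2, Z=0, Y=0, V=2, W=3, U=1) weight 1/768
  (X=2, Z=0, Y=1, V=1, W=2, U=0) weight 1/256
  (X=2, Z=0, Y=1, V=1, W=2, U=1) weight 1/768
  (X=2, Z=0, Y=1, V=2, W=2, U=0) weight 1/256
  (X=2, Z=0, Y=1, V=2, W=2, U=1) weight 1/768
  (X=2, Z=0, Y=2, V=1, W=1, U=0) weight 1/256
  … 63 more
Group by W:
  weight(W=1) = 13/288
  weight(W=2) = 7/96
  weight(W=3) = 13/288
Total weight = 13/288 + 7/96 + 13/288 = 47/288
P(W=1 | obs) = 13/288 / 47/288 = 13/47
P(W=2 | obs) = 7/96 / 47/288 = 21/47
P(W=3 | obs) = 13/288 / 47/288 = 13/47

P(W=1) = 13/47, P(W=2) = 21/47, P(W=3) = 13/47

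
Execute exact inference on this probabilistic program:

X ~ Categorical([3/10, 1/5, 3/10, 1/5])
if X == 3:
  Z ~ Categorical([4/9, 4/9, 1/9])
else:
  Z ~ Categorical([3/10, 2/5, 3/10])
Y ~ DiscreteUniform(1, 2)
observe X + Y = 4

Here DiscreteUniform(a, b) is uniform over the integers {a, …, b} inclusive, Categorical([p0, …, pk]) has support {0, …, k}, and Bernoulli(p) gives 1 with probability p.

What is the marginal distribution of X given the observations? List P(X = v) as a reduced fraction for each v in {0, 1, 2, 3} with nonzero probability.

P(X=2) = 3/5, P(X=3) = 2/5

Enumerate traces; 6 have nonzero weight after conditioning:
  (X=2, Z=0, Y=2) weight 9/200
  (X=2, Z=1, Y=2) weight 3/50
  (X=2, Z=2, Y=2) weight 9/200
  (X=3, Z=0, Y=1) weight 2/45
  (X=3, Z=1, Y=1) weight 2/45
  (X=3, Z=2, Y=1) weight 1/90
Group by X:
  weight(X=2) = 3/20
  weight(X=3) = 1/10
Total weight = 3/20 + 1/10 = 1/4
P(X=2 | obs) = 3/20 / 1/4 = 3/5
P(X=3 | obs) = 1/10 / 1/4 = 2/5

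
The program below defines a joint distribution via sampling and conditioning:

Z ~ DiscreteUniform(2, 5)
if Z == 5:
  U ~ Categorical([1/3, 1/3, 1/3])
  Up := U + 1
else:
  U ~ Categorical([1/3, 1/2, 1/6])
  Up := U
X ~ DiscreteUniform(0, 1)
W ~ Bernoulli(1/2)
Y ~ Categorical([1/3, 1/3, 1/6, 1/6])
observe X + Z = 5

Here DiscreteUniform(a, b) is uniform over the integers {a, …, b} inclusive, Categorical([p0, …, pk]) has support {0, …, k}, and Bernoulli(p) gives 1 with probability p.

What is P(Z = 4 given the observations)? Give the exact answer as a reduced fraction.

P(Z = 4 | obs) = 1/2

Enumerate traces; 48 have nonzero weight after conditioning:
  (Z=4, U=0, X=1, W=0, Y=0) weight 1/144
  (Z=4, U=0, X=1, W=0, Y=1) weight 1/144
  (Z=4, U=0, X=1, W=0, Y=2) weight 1/288
  (Z=4, U=0, X=1, W=0, Y=3) weight 1/288
  (Z=4, U=0, X=1, W=1, Y=0) weight 1/144
  (Z=4, U=0, X=1, W=1, Y=1) weight 1/144
  (Z=4, U=0, X=1, W=1, Y=2) weight 1/288
  (Z=4, U=0, X=1, W=1, Y=3) weight 1/288
  (Z=5, U=0, X=0, W=0, Y=0) weight 1/144
  … 39 more
Group by Z:
  weight(Z=4) = 1/8
  weight(Z=5) = 1/8
Total weight = 1/8 + 1/8 = 1/4
P(Z=4 | obs) = 1/8 / 1/4 = 1/2
P(Z=5 | obs) = 1/8 / 1/4 = 1/2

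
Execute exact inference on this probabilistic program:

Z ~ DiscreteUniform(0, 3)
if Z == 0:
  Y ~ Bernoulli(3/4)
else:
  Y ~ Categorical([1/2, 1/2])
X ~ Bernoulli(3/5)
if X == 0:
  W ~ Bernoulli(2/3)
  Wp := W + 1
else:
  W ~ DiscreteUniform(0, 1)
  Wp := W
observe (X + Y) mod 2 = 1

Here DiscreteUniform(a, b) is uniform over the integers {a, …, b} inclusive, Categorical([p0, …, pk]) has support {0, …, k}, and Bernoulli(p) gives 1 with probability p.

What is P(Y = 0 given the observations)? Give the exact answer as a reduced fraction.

Enumerate traces; 16 have nonzero weight after conditioning:
  (Z=0, Y=0, X=1, W=0) weight 3/160
  (Z=0, Y=0, X=1, W=1) weight 3/160
  (Z=0, Y=1, X=0, W=0) weight 1/40
  (Z=0, Y=1, X=0, W=1) weight 1/20
  (Z=1, Y=0, X=1, W=0) weight 3/80
  (Z=1, Y=0, X=1, W=1) weight 3/80
  (Z=1, Y=1, X=0, W=0) weight 1/60
  (Z=1, Y=1, X=0, W=1) weight 1/30
  … 8 more
Group by Y:
  weight(Y=0) = 21/80
  weight(Y=1) = 9/40
Total weight = 21/80 + 9/40 = 39/80
P(Y=0 | obs) = 21/80 / 39/80 = 7/13
P(Y=1 | obs) = 9/40 / 39/80 = 6/13

P(Y = 0 | obs) = 7/13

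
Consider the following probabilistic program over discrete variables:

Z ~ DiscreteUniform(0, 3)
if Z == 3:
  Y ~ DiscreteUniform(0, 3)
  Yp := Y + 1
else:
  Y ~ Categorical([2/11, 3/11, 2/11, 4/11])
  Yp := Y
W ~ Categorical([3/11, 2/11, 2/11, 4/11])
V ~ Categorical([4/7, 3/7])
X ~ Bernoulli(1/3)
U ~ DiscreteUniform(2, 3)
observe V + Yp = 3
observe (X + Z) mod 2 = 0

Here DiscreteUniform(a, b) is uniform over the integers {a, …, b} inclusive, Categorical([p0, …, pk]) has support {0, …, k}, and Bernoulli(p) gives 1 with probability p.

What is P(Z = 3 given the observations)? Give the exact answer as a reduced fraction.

P(Z = 3 | obs) = 7/47

Enumerate traces; 64 have nonzero weight after conditioning:
  (Z=0, Y=2, W=0, V=1, X=0, U=2) weight 3/1694
  (Z=0, Y=2, W=0, V=1, X=0, U=3) weight 3/1694
  (Z=0, Y=2, W=1, V=1, X=0, U=2) weight 1/847
  (Z=0, Y=2, W=1, V=1, X=0, U=3) weight 1/847
  (Z=0, Y=2, W=2, V=1, X=0, U=2) weight 1/847
  (Z=0, Y=2, W=2, V=1, X=0, U=3) weight 1/847
  (Z=0, Y=2, W=3, V=1, X=0, U=2) weight 2/847
  (Z=0, Y=2, W=3, V=1, X=0, U=3) weight 2/847
  (Z=1, Y=2, W=0, V=1, X=1, U=2) weight 3/3388
  (Z=2, Y=2, W=0, V=1, X=0, U=2) weight 3/1694
  … 54 more
Group by Z:
  weight(Z=0) = 1/21
  weight(Z=1) = 1/42
  weight(Z=2) = 1/21
  weight(Z=3) = 1/48
Total weight = 1/21 + 1/42 + 1/21 + 1/48 = 47/336
P(Z=0 | obs) = 1/21 / 47/336 = 16/47
P(Z=1 | obs) = 1/42 / 47/336 = 8/47
P(Z=2 | obs) = 1/21 / 47/336 = 16/47
P(Z=3 | obs) = 1/48 / 47/336 = 7/47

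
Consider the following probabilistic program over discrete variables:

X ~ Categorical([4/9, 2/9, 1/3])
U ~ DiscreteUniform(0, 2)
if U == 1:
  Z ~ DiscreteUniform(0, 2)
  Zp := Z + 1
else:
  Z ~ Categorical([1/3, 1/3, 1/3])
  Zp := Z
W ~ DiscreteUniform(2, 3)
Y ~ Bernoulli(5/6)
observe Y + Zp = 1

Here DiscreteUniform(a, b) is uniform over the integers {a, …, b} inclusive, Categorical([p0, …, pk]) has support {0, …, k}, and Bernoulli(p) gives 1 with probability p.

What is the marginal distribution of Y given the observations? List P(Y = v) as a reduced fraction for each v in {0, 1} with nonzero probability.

P(Y=0) = 3/13, P(Y=1) = 10/13

Enumerate traces; 30 have nonzero weight after conditioning:
  (X=0, U=0, Z=0, W=2, Y=1) weight 5/243
  (X=0, U=0, Z=0, W=3, Y=1) weight 5/243
  (X=0, U=0, Z=1, W=2, Y=0) weight 1/243
  (X=0, U=0, Z=1, W=3, Y=0) weight 1/243
  (X=0, U=1, Z=0, W=2, Y=0) weight 1/243
  (X=0, U=1, Z=0, W=3, Y=0) weight 1/243
  (X=0, U=2, Z=0, W=2, Y=1) weight 5/243
  (X=0, U=2, Z=0, W=3, Y=1) weight 5/243
  … 22 more
Group by Y:
  weight(Y=0) = 1/18
  weight(Y=1) = 5/27
Total weight = 1/18 + 5/27 = 13/54
P(Y=0 | obs) = 1/18 / 13/54 = 3/13
P(Y=1 | obs) = 5/27 / 13/54 = 10/13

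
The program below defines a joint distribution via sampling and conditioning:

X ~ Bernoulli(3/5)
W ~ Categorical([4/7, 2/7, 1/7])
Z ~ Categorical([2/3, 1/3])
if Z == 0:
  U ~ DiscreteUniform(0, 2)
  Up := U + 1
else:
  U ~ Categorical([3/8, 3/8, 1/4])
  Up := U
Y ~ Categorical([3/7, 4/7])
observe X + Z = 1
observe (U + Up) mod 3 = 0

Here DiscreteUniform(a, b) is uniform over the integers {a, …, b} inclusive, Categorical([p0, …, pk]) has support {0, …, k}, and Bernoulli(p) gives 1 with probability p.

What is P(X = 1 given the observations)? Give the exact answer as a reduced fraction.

P(X = 1 | obs) = 8/11

Enumerate traces; 12 have nonzero weight after conditioning:
  (X=0, W=0, Z=1, U=0, Y=0) weight 3/245
  (X=0, W=0, Z=1, U=0, Y=1) weight 4/245
  (X=0, W=1, Z=1, U=0, Y=0) weight 3/490
  (X=0, W=1, Z=1, U=0, Y=1) weight 2/245
  (X=0, W=2, Z=1, U=0, Y=0) weight 3/980
  (X=0, W=2, Z=1, U=0, Y=1) weight 1/245
  (X=1, W=0, Z=0, U=1, Y=0) weight 8/245
  (X=1, W=0, Z=0, U=1, Y=1) weight 32/735
  … 4 more
Group by X:
  weight(X=0) = 1/20
  weight(X=1) = 2/15
Total weight = 1/20 + 2/15 = 11/60
P(X=0 | obs) = 1/20 / 11/60 = 3/11
P(X=1 | obs) = 2/15 / 11/60 = 8/11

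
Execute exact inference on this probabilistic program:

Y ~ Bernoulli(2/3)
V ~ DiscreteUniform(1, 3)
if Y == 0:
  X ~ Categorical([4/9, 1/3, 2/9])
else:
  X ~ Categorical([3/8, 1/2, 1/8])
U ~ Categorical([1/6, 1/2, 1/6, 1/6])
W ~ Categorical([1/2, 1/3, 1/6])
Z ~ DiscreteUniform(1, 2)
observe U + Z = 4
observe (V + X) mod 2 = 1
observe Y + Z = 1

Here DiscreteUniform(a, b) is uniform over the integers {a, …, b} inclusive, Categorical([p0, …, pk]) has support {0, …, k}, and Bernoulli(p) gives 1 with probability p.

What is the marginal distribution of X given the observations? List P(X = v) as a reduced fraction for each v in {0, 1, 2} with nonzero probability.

P(X=0) = 8/15, P(X=1) = 1/5, P(X=2) = 4/15

Enumerate traces; 15 have nonzero weight after conditioning:
  (Y=0, V=1, X=0, U=3, W=0, Z=1) weight 1/486
  (Y=0, V=1, X=0, U=3, W=1, Z=1) weight 1/729
  (Y=0, V=1, X=0, U=3, W=2, Z=1) weight 1/1458
  (Y=0, V=1, X=2, U=3, W=0, Z=1) weight 1/972
  (Y=0, V=1, X=2, U=3, W=1, Z=1) weight 1/1458
  (Y=0, V=1, X=2, U=3, W=2, Z=1) weight 1/2916
  (Y=0, V=2, X=1, U=3, W=0, Z=1) weight 1/648
  (Y=0, V=2, X=1, U=3, W=1, Z=1) weight 1/972
  … 7 more
Group by X:
  weight(X=0) = 2/243
  weight(X=1) = 1/324
  weight(X=2) = 1/243
Total weight = 2/243 + 1/324 + 1/243 = 5/324
P(X=0 | obs) = 2/243 / 5/324 = 8/15
P(X=1 | obs) = 1/324 / 5/324 = 1/5
P(X=2 | obs) = 1/243 / 5/324 = 4/15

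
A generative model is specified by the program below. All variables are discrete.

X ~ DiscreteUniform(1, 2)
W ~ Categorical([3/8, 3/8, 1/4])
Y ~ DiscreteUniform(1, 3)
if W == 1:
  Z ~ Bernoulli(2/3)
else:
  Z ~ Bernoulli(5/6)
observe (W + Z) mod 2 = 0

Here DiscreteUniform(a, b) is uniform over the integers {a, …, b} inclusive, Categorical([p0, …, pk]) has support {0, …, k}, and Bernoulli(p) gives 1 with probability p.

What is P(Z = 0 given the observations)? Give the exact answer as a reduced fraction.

P(Z = 0 | obs) = 5/17

Enumerate traces; 18 have nonzero weight after conditioning:
  (X=1, W=0, Y=1, Z=0) weight 1/96
  (X=1, W=0, Y=2, Z=0) weight 1/96
  (X=1, W=0, Y=3, Z=0) weight 1/96
  (X=1, W=1, Y=1, Z=1) weight 1/24
  (X=1, W=1, Y=2, Z=1) weight 1/24
  (X=1, W=1, Y=3, Z=1) weight 1/24
  (X=1, W=2, Y=1, Z=0) weight 1/144
  (X=1, W=2, Y=2, Z=0) weight 1/144
  … 10 more
Group by Z:
  weight(Z=0) = 5/48
  weight(Z=1) = 1/4
Total weight = 5/48 + 1/4 = 17/48
P(Z=0 | obs) = 5/48 / 17/48 = 5/17
P(Z=1 | obs) = 1/4 / 17/48 = 12/17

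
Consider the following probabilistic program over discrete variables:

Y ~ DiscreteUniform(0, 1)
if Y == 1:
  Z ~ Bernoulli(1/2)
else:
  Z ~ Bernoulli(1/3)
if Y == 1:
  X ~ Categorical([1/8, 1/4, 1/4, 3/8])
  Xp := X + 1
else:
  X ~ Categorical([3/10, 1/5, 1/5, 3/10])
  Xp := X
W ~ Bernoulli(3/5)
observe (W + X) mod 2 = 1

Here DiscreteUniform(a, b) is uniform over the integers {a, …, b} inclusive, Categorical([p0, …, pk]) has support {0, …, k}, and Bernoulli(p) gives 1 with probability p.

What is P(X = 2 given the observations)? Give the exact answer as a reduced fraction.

P(X = 2 | obs) = 18/65

Enumerate traces; 16 have nonzero weight after conditioning:
  (Y=0, Z=0, X=0, W=1) weight 3/50
  (Y=0, Z=0, X=1, W=0) weight 2/75
  (Y=0, Z=0, X=2, W=1) weight 1/25
  (Y=0, Z=0, X=3, W=0) weight 1/25
  (Y=0, Z=1, X=0, W=1) weight 3/100
  (Y=0, Z=1, X=1, W=0) weight 1/75
  (Y=0, Z=1, X=2, W=1) weight 1/50
  (Y=0, Z=1, X=3, W=0) weight 1/50
  … 8 more
Group by X:
  weight(X=0) = 51/400
  weight(X=1) = 9/100
  weight(X=2) = 27/200
  weight(X=3) = 27/200
Total weight = 51/400 + 9/100 + 27/200 + 27/200 = 39/80
P(X=0 | obs) = 51/400 / 39/80 = 17/65
P(X=1 | obs) = 9/100 / 39/80 = 12/65
P(X=2 | obs) = 27/200 / 39/80 = 18/65
P(X=3 | obs) = 27/200 / 39/80 = 18/65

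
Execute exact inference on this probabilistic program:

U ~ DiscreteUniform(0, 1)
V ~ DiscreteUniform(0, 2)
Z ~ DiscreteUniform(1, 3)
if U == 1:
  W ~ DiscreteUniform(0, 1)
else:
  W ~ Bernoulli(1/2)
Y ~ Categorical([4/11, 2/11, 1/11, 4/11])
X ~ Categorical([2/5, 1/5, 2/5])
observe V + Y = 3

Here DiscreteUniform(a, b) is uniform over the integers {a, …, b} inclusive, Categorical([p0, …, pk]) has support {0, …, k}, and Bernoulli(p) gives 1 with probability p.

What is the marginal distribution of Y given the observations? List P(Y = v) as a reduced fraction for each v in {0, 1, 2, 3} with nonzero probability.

P(Y=1) = 2/7, P(Y=2) = 1/7, P(Y=3) = 4/7

Enumerate traces; 108 have nonzero weight after conditioning:
  (U=0, V=0, Z=1, W=0, Y=3, X=0) weight 2/495
  (U=0, V=0, Z=1, W=0, Y=3, X=1) weight 1/495
  (U=0, V=0, Z=1, W=0, Y=3, X=2) weight 2/495
  (U=0, V=0, Z=1, W=1, Y=3, X=0) weight 2/495
  (U=0, V=0, Z=1, W=1, Y=3, X=1) weight 1/495
  (U=0, V=0, Z=1, W=1, Y=3, X=2) weight 2/495
  (U=0, V=0, Z=2, W=0, Y=3, X=0) weight 2/495
  (U=0, V=0, Z=2, W=0, Y=3, X=1) weight 1/495
  (U=0, V=1, Z=1, W=0, Y=2, X=0) weight 1/990
  (U=0, V=2, Z=1, W=0, Y=1, X=0) weight 1/495
  … 98 more
Group by Y:
  weight(Y=1) = 2/33
  weight(Y=2) = 1/33
  weight(Y=3) = 4/33
Total weight = 2/33 + 1/33 + 4/33 = 7/33
P(Y=1 | obs) = 2/33 / 7/33 = 2/7
P(Y=2 | obs) = 1/33 / 7/33 = 1/7
P(Y=3 | obs) = 4/33 / 7/33 = 4/7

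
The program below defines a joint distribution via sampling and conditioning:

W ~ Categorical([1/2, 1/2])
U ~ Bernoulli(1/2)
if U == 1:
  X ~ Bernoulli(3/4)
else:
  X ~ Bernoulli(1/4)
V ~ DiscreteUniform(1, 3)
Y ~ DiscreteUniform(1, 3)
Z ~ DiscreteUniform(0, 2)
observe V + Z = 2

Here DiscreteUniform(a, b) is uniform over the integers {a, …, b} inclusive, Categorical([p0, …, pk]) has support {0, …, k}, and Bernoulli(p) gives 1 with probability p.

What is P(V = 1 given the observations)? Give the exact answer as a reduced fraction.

P(V = 1 | obs) = 1/2

Enumerate traces; 48 have nonzero weight after conditioning:
  (W=0, U=0, X=0, V=1, Y=1, Z=1) weight 1/144
  (W=0, U=0, X=0, V=1, Y=2, Z=1) weight 1/144
  (W=0, U=0, X=0, V=1, Y=3, Z=1) weight 1/144
  (W=0, U=0, X=0, V=2, Y=1, Z=0) weight 1/144
  (W=0, U=0, X=0, V=2, Y=2, Z=0) weight 1/144
  (W=0, U=0, X=0, V=2, Y=3, Z=0) weight 1/144
  (W=0, U=0, X=1, V=1, Y=1, Z=1) weight 1/432
  (W=0, U=0, X=1, V=1, Y=2, Z=1) weight 1/432
  … 40 more
Group by V:
  weight(V=1) = 1/9
  weight(V=2) = 1/9
Total weight = 1/9 + 1/9 = 2/9
P(V=1 | obs) = 1/9 / 2/9 = 1/2
P(V=2 | obs) = 1/9 / 2/9 = 1/2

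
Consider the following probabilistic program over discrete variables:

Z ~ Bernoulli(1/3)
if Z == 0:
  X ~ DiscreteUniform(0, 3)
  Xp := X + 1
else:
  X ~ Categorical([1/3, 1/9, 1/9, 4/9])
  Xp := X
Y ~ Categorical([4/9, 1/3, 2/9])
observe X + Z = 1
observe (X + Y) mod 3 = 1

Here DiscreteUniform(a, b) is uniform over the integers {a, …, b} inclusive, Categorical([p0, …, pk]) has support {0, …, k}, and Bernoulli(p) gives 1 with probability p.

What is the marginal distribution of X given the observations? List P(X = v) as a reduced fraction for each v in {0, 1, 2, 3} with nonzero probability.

Enumerate traces; 2 have nonzero weight after conditioning:
  (Z=0, X=1, Y=0) weight 2/27
  (Z=1, X=0, Y=1) weight 1/27
Group by X:
  weight(X=0) = 1/27
  weight(X=1) = 2/27
Total weight = 1/27 + 2/27 = 1/9
P(X=0 | obs) = 1/27 / 1/9 = 1/3
P(X=1 | obs) = 2/27 / 1/9 = 2/3

P(X=0) = 1/3, P(X=1) = 2/3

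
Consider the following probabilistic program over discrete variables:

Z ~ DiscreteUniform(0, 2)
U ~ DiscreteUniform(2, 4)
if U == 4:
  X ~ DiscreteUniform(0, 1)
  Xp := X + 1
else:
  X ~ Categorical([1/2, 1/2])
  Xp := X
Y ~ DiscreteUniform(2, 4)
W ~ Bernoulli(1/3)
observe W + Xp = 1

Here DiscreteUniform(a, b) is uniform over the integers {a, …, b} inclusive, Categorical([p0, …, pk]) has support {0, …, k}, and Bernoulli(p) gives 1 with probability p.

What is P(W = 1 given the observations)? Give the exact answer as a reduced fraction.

Enumerate traces; 45 have nonzero weight after conditioning:
  (Z=0, U=2, X=0, Y=2, W=1) weight 1/162
  (Z=0, U=2, X=0, Y=3, W=1) weight 1/162
  (Z=0, U=2, X=0, Y=4, W=1) weight 1/162
  (Z=0, U=2, X=1, Y=2, W=0) weight 1/81
  (Z=0, U=2, X=1, Y=3, W=0) weight 1/81
  (Z=0, U=2, X=1, Y=4, W=0) weight 1/81
  (Z=0, U=3, X=0, Y=2, W=1) weight 1/162
  (Z=0, U=3, X=0, Y=3, W=1) weight 1/162
  … 37 more
Group by W:
  weight(W=0) = 1/3
  weight(W=1) = 1/9
Total weight = 1/3 + 1/9 = 4/9
P(W=0 | obs) = 1/3 / 4/9 = 3/4
P(W=1 | obs) = 1/9 / 4/9 = 1/4

P(W = 1 | obs) = 1/4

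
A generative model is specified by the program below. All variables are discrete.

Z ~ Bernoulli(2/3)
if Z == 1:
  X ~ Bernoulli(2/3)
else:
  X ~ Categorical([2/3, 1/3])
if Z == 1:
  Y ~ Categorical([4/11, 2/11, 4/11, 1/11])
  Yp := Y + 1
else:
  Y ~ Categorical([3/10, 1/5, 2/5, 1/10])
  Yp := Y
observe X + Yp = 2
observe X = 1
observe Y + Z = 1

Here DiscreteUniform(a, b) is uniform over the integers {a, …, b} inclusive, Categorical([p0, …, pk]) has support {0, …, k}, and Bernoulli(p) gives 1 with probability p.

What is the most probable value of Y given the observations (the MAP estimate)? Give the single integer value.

argmax_v P(Y = v | obs) = 0

Enumerate traces; 2 have nonzero weight after conditioning:
  (Z=0, X=1, Y=1) weight 1/45
  (Z=1, X=1, Y=0) weight 16/99
Group by Y:
  weight(Y=0) = 16/99
  weight(Y=1) = 1/45
Total weight = 16/99 + 1/45 = 91/495
P(Y=0 | obs) = 16/99 / 91/495 = 80/91
P(Y=1 | obs) = 1/45 / 91/495 = 11/91
argmax = 0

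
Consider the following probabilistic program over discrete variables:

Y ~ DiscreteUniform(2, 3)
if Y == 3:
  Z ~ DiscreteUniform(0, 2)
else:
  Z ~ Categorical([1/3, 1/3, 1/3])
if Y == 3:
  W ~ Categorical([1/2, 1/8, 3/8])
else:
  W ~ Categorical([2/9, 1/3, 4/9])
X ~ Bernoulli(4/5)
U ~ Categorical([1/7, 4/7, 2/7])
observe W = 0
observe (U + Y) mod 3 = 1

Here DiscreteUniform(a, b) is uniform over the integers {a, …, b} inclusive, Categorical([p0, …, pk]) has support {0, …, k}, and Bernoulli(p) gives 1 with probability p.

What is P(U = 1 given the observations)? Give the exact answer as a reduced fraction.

Enumerate traces; 12 have nonzero weight after conditioning:
  (Y=2, Z=0, W=0, X=0, U=2) weight 2/945
  (Y=2, Z=0, W=0, X=1, U=2) weight 8/945
  (Y=2, Z=1, W=0, X=0, U=2) weight 2/945
  (Y=2, Z=1, W=0, X=1, U=2) weight 8/945
  (Y=2, Z=2, W=0, X=0, U=2) weight 2/945
  (Y=2, Z=2, W=0, X=1, U=2) weight 8/945
  (Y=3, Z=0, W=0, X=0, U=1) weight 1/105
  (Y=3, Z=0, W=0, X=1, U=1) weight 4/105
  … 4 more
Group by U:
  weight(U=1) = 1/7
  weight(U=2) = 2/63
Total weight = 1/7 + 2/63 = 11/63
P(U=1 | obs) = 1/7 / 11/63 = 9/11
P(U=2 | obs) = 2/63 / 11/63 = 2/11

P(U = 1 | obs) = 9/11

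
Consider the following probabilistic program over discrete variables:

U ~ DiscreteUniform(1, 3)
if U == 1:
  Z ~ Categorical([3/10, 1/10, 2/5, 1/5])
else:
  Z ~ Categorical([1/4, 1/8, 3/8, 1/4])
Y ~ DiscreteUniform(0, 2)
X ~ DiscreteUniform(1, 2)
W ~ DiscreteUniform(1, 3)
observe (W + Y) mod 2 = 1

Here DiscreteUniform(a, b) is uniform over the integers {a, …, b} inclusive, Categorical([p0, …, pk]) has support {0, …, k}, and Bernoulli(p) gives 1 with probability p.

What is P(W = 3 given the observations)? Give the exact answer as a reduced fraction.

Enumerate traces; 120 have nonzero weight after conditioning:
  (U=1, Z=0, Y=0, X=1, W=1) weight 1/180
  (U=1, Z=0, Y=0, X=1, W=3) weight 1/180
  (U=1, Z=0, Y=0, X=2, W=1) weight 1/180
  (U=1, Z=0, Y=0, X=2, W=3) weight 1/180
  (U=1, Z=0, Y=1, X=1, W=2) weight 1/180
  (U=1, Z=0, Y=1, X=2, W=2) weight 1/180
  (U=1, Z=0, Y=2, X=1, W=1) weight 1/180
  (U=1, Z=0, Y=2, X=1, W=3) weight 1/180
  … 112 more
Group by W:
  weight(W=1) = 2/9
  weight(W=2) = 1/9
  weight(W=3) = 2/9
Total weight = 2/9 + 1/9 + 2/9 = 5/9
P(W=1 | obs) = 2/9 / 5/9 = 2/5
P(W=2 | obs) = 1/9 / 5/9 = 1/5
P(W=3 | obs) = 2/9 / 5/9 = 2/5

P(W = 3 | obs) = 2/5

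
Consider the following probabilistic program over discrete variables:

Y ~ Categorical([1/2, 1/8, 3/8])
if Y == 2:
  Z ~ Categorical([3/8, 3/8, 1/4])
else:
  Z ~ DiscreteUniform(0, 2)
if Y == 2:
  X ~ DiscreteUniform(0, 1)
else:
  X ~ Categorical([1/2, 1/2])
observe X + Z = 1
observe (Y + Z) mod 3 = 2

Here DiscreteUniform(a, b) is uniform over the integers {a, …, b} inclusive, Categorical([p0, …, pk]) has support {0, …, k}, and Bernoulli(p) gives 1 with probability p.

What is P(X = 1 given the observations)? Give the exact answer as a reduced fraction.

P(X = 1 | obs) = 27/35

Enumerate traces; 2 have nonzero weight after conditioning:
  (Y=1, Z=1, X=0) weight 1/48
  (Y=2, Z=0, X=1) weight 9/128
Group by X:
  weight(X=0) = 1/48
  weight(X=1) = 9/128
Total weight = 1/48 + 9/128 = 35/384
P(X=0 | obs) = 1/48 / 35/384 = 8/35
P(X=1 | obs) = 9/128 / 35/384 = 27/35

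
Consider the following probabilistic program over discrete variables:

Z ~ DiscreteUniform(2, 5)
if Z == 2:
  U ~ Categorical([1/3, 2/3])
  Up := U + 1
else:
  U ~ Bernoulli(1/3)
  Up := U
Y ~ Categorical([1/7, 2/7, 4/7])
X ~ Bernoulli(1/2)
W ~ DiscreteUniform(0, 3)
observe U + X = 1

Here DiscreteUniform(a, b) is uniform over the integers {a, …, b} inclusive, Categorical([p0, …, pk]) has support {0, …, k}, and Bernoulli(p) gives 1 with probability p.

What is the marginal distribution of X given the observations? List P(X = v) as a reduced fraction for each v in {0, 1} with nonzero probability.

P(X=0) = 5/12, P(X=1) = 7/12

Enumerate traces; 96 have nonzero weight after conditioning:
  (Z=2, U=0, Y=0, X=1, W=0) weight 1/672
  (Z=2, U=0, Y=0, X=1, W=1) weight 1/672
  (Z=2, U=0, Y=0, X=1, W=2) weight 1/672
  (Z=2, U=0, Y=0, X=1, W=3) weight 1/672
  (Z=2, U=0, Y=1, X=1, W=0) weight 1/336
  (Z=2, U=0, Y=1, X=1, W=1) weight 1/336
  (Z=2, U=0, Y=1, X=1, W=2) weight 1/336
  (Z=2, U=0, Y=1, X=1, W=3) weight 1/336
  (Z=2, U=1, Y=0, X=0, W=0) weight 1/336
  … 87 more
Group by X:
  weight(X=0) = 5/24
  weight(X=1) = 7/24
Total weight = 5/24 + 7/24 = 1/2
P(X=0 | obs) = 5/24 / 1/2 = 5/12
P(X=1 | obs) = 7/24 / 1/2 = 7/12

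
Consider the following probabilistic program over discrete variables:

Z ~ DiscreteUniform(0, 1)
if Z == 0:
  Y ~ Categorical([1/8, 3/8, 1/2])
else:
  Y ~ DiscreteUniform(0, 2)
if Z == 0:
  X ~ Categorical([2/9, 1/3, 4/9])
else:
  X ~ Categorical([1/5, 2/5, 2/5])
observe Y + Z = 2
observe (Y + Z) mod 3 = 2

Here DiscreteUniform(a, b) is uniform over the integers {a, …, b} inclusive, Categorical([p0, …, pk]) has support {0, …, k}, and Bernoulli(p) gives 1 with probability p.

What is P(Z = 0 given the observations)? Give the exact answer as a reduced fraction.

Enumerate traces; 6 have nonzero weight after conditioning:
  (Z=0, Y=2, X=0) weight 1/18
  (Z=0, Y=2, X=1) weight 1/12
  (Z=0, Y=2, X=2) weight 1/9
  (Z=1, Y=1, X=0) weight 1/30
  (Z=1, Y=1, X=1) weight 1/15
  (Z=1, Y=1, X=2) weight 1/15
Group by Z:
  weight(Z=0) = 1/4
  weight(Z=1) = 1/6
Total weight = 1/4 + 1/6 = 5/12
P(Z=0 | obs) = 1/4 / 5/12 = 3/5
P(Z=1 | obs) = 1/6 / 5/12 = 2/5

P(Z = 0 | obs) = 3/5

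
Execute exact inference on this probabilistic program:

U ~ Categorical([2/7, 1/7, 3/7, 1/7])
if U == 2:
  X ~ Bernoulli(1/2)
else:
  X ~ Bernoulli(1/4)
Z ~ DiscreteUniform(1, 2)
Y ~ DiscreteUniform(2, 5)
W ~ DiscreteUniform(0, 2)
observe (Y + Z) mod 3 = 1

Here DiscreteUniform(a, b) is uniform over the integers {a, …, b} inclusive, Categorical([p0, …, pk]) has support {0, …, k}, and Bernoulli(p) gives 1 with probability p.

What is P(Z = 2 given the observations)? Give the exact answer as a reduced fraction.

Enumerate traces; 72 have nonzero weight after conditioning:
  (U=0, X=0, Z=1, Y=3, W=0) weight 1/112
  (U=0, X=0, Z=1, Y=3, W=1) weight 1/112
  (U=0, X=0, Z=1, Y=3, W=2) weight 1/112
  (U=0, X=0, Z=2, Y=2, W=0) weight 1/112
  (U=0, X=0, Z=2, Y=2, W=1) weight 1/112
  (U=0, X=0, Z=2, Y=2, W=2) weight 1/112
  (U=0, X=0, Z=2, Y=5, W=0) weight 1/112
  (U=0, X=0, Z=2, Y=5, W=1) weight 1/112
  … 64 more
Group by Z:
  weight(Z=1) = 1/8
  weight(Z=2) = 1/4
Total weight = 1/8 + 1/4 = 3/8
P(Z=1 | obs) = 1/8 / 3/8 = 1/3
P(Z=2 | obs) = 1/4 / 3/8 = 2/3

P(Z = 2 | obs) = 2/3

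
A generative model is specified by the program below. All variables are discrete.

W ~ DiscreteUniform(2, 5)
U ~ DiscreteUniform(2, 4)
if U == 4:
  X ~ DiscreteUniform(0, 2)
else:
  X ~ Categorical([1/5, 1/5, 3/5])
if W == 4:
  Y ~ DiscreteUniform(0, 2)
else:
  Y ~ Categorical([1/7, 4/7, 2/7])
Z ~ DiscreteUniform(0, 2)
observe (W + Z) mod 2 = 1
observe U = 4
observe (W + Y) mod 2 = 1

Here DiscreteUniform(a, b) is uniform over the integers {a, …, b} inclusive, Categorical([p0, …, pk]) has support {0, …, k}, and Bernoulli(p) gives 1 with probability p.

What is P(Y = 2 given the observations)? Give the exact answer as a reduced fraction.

Enumerate traces; 30 have nonzero weight after conditioning:
  (W=2, U=4, X=0, Y=1, Z=1) weight 1/189
  (W=2, U=4, X=1, Y=1, Z=1) weight 1/189
  (W=2, U=4, X=2, Y=1, Z=1) weight 1/189
  (W=3, U=4, X=0, Y=0, Z=0) weight 1/756
  (W=3, U=4, X=0, Y=0, Z=2) weight 1/756
  (W=3, U=4, X=0, Y=2, Z=0) weight 1/378
  (W=3, U=4, X=0, Y=2, Z=2) weight 1/378
  (W=3, U=4, X=1, Y=0, Z=0) weight 1/756
  … 22 more
Group by Y:
  weight(Y=0) = 1/63
  weight(Y=1) = 19/756
  weight(Y=2) = 2/63
Total weight = 1/63 + 19/756 + 2/63 = 55/756
P(Y=0 | obs) = 1/63 / 55/756 = 12/55
P(Y=1 | obs) = 19/756 / 55/756 = 19/55
P(Y=2 | obs) = 2/63 / 55/756 = 24/55

P(Y = 2 | obs) = 24/55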